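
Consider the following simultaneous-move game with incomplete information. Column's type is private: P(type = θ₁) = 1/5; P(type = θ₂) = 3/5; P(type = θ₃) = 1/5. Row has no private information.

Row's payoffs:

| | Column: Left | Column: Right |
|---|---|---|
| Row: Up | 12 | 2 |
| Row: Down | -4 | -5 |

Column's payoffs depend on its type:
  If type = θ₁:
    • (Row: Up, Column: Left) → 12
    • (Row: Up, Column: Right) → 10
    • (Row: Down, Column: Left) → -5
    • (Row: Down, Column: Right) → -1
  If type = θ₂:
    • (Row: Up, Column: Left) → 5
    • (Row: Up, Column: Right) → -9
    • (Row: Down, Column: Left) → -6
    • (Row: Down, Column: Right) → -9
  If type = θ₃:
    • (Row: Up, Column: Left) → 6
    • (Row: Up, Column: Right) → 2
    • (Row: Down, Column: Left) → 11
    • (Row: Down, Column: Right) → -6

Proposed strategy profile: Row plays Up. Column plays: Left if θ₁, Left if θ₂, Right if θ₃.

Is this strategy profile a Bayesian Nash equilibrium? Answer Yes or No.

No

Row plays Up: E[Up] = 1/5·(12) + 3/5·(12) + 1/5·(2) = 10; E[Down] = -21/5. Best-responding. ✓
Column (type θ₁), facing Up: Left gives 12, Right gives 10. Proposed Left is best. ✓
Column (type θ₂), facing Up: Left gives 5, Right gives -9. Proposed Left is best. ✓
Column (type θ₃), facing Up: Left gives 6, Right gives 2. Proposed Right is not best — profitable deviation exists. ✗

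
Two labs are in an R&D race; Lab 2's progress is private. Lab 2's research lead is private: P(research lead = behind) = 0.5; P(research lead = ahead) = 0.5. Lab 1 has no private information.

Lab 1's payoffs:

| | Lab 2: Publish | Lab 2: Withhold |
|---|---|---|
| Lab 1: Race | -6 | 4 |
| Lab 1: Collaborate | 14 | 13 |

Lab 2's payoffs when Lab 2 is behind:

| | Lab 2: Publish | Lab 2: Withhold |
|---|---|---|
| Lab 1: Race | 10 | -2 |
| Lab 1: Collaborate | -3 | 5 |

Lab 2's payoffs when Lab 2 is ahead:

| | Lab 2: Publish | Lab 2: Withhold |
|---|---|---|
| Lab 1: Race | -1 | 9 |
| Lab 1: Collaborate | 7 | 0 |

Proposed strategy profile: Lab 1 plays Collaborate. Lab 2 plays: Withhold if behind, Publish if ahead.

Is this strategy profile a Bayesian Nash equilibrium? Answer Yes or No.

Yes

A profile is a BNE iff every type of every player is best-responding given beliefs about the other side.
Lab 1 plays Collaborate: E[Collaborate] = 0.5·(13) + 0.5·(14) = 13.5; E[Race] = -1. Best-responding. ✓
Lab 2 (research lead behind), facing Collaborate: Publish gives -3, Withhold gives 5. Proposed Withhold is best. ✓
Lab 2 (research lead ahead), facing Collaborate: Publish gives 7, Withhold gives 0. Proposed Publish is best. ✓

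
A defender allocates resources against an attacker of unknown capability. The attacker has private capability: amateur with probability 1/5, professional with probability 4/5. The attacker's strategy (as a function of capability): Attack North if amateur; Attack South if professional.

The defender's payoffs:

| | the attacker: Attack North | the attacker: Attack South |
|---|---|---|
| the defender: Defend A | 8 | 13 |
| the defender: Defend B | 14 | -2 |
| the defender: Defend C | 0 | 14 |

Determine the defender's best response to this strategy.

Defend A

E[Defend A] = 1/5·(8) + 4/5·(13) = 12
E[Defend B] = 1/5·(14) + 4/5·(-2) = 6/5
E[Defend C] = 1/5·(0) + 4/5·(14) = 56/5
Best response: Defend A (12 is the largest).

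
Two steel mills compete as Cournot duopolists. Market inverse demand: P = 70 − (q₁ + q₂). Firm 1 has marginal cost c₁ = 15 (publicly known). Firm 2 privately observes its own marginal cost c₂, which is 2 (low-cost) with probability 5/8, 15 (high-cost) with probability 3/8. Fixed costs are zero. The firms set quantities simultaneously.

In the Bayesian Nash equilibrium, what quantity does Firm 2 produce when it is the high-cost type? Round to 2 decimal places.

19.69

Type-c best response for Firm 2: q₂(c) = (70 − c)/2 − q₁/2.
Firm 1 maximizes expected profit; its first-order condition is 70 − 2q₁ − E[q₂] − 15 = 0.
Substituting E[q₂] and solving: E[c₂] = 6.875, so q₁ = (70 − 2·15 + 6.875)/3 = 15.625.
q₂(high-cost) = (70 − 15 − 15.625)/2 = 19.6875.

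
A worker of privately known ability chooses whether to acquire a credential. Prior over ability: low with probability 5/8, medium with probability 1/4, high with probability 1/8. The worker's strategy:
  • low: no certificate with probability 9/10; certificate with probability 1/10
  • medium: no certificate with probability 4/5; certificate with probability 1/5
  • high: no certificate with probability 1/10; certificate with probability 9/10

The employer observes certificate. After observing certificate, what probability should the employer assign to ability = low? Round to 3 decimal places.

0.278

P(certificate) = (5/8)·(1/10) + (1/4)·(1/5) + (1/8)·(9/10) = 9/40
P(low | certificate) = ((5/8)·(1/10)) / (9/40) = (1/16) / (9/40) = 5/18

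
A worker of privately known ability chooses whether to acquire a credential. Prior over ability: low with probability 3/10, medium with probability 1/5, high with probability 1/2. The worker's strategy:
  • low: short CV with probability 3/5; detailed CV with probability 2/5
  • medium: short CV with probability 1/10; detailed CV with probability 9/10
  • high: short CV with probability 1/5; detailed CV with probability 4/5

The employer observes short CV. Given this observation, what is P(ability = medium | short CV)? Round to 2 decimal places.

P(short CV) = (3/10)·(3/5) + (1/5)·(1/10) + (1/2)·(1/5) = 3/10
P(medium | short CV) = ((1/5)·(1/10)) / (3/10) = (1/50) / (3/10) = 1/15

0.07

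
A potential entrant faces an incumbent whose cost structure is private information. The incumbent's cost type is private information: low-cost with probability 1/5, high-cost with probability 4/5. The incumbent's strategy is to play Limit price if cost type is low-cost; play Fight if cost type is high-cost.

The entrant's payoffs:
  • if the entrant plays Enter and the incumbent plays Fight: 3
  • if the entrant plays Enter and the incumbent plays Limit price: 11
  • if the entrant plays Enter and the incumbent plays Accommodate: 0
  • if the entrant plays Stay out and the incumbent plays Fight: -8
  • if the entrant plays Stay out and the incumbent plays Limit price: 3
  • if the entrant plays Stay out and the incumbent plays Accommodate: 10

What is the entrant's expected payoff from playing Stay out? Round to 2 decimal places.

-5.80

E[Stay out] = 1/5·3 + 4/5·(-8) = 3/5 + (-32/5) = -29/5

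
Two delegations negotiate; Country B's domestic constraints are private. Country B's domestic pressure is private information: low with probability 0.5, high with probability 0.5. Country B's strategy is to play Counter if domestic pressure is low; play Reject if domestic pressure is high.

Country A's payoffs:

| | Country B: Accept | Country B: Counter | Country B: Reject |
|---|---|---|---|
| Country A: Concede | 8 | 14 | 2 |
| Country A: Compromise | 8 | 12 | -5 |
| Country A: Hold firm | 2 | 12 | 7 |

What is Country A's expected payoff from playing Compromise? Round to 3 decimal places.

Take the expectation over Country B's domestic pressure, weighting each type's action by its prior probability.
E[Compromise] = 0.5·12 + 0.5·(-5) = 6 + (-2.5) = 3.5

3.500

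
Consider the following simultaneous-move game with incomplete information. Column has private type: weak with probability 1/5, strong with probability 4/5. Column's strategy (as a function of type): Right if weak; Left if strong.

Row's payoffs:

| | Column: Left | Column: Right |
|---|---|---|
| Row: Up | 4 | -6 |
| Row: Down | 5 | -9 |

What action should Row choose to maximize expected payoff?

E[Up] = 1/5·(-6) + 4/5·(4) = 2
E[Down] = 1/5·(-9) + 4/5·(5) = 11/5
Best response: Down (11/5 is the largest).

Down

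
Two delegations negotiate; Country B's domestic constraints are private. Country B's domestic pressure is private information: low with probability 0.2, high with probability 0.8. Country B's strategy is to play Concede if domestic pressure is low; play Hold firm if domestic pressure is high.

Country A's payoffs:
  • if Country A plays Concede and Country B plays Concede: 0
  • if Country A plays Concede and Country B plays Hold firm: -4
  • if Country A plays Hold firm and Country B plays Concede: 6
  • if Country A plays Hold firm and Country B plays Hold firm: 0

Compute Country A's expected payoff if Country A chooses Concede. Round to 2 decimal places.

-3.20

E[Concede] = 0.2·0 + 0.8·(-4) = 0 + (-3.2) = -3.2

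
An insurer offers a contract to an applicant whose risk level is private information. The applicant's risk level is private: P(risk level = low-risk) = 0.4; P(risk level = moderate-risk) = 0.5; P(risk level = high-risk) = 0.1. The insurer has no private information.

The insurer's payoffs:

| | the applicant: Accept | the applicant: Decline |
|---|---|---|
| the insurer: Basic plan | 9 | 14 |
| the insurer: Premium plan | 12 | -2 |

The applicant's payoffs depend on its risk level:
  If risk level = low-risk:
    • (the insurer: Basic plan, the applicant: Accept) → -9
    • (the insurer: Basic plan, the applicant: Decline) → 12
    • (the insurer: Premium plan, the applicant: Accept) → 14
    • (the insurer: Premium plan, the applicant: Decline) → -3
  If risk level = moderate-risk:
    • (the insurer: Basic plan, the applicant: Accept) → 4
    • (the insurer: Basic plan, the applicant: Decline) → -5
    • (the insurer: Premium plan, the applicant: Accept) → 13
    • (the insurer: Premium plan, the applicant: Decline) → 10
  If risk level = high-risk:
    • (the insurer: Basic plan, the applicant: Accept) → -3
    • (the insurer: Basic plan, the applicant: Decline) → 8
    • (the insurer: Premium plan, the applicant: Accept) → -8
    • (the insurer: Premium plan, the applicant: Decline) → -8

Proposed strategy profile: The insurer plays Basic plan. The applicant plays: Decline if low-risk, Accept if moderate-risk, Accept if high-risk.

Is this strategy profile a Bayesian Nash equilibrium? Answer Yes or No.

No

A profile is a BNE iff every type of every player is best-responding given beliefs about the other side.
The insurer plays Basic plan: E[Basic plan] = 0.4·(14) + 0.5·(9) + 0.1·(9) = 11; E[Premium plan] = 6.4. Best-responding. ✓
The applicant (risk level low-risk), facing Basic plan: Accept gives -9, Decline gives 12. Proposed Decline is best. ✓
The applicant (risk level moderate-risk), facing Basic plan: Accept gives 4, Decline gives -5. Proposed Accept is best. ✓
The applicant (risk level high-risk), facing Basic plan: Accept gives -3, Decline gives 8. Proposed Accept is not best — profitable deviation exists. ✗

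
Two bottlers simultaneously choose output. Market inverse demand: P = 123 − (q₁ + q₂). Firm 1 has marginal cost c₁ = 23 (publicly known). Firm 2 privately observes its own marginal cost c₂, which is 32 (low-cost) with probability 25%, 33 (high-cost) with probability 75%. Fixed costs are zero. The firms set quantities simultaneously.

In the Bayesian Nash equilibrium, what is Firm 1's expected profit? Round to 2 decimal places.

1338.34

Type-c best response for Firm 2: q₂(c) = (123 − c)/2 − q₁/2.
Firm 1 maximizes expected profit; its first-order condition is 123 − 2q₁ − E[q₂] − 23 = 0.
Substituting E[q₂] and solving: E[c₂] = 32.75, so q₁ = (123 − 2·23 + 32.75)/3 = 36.5833.
E[P] = 123 − (q₁ + E[q₂]) = 59.5833; Firm 1's expected profit = (E[P] − 23)·q₁ = (59.5833 − 23)·36.5833 = 1338.34.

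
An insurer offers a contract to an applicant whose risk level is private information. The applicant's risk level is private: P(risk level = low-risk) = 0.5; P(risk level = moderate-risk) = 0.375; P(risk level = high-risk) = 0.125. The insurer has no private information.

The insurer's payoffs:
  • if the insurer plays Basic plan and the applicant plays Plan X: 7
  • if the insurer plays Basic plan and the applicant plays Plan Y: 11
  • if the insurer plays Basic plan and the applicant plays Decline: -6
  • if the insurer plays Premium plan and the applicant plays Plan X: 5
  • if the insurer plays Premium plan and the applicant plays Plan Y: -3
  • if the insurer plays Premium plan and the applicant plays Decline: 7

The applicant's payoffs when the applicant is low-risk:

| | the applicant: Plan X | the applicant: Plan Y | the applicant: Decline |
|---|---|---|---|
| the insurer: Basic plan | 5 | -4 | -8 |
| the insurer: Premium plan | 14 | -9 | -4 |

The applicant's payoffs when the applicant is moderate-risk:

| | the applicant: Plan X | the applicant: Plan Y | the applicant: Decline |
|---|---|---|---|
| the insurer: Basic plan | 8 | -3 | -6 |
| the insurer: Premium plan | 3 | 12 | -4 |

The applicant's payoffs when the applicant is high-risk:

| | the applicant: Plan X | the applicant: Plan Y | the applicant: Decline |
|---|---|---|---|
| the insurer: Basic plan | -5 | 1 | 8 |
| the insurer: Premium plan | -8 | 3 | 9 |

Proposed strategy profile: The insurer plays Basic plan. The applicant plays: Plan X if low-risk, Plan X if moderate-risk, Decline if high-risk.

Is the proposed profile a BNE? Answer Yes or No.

The insurer plays Basic plan: E[Basic plan] = 0.5·(7) + 0.375·(7) + 0.125·(-6) = 5.375; E[Premium plan] = 5.25. Best-responding. ✓
The applicant (risk level low-risk), facing Basic plan: Plan X gives 5, Plan Y gives -4, Decline gives -8. Proposed Plan X is best. ✓
The applicant (risk level moderate-risk), facing Basic plan: Plan X gives 8, Plan Y gives -3, Decline gives -6. Proposed Plan X is best. ✓
The applicant (risk level high-risk), facing Basic plan: Plan X gives -5, Plan Y gives 1, Decline gives 8. Proposed Decline is best. ✓

Yes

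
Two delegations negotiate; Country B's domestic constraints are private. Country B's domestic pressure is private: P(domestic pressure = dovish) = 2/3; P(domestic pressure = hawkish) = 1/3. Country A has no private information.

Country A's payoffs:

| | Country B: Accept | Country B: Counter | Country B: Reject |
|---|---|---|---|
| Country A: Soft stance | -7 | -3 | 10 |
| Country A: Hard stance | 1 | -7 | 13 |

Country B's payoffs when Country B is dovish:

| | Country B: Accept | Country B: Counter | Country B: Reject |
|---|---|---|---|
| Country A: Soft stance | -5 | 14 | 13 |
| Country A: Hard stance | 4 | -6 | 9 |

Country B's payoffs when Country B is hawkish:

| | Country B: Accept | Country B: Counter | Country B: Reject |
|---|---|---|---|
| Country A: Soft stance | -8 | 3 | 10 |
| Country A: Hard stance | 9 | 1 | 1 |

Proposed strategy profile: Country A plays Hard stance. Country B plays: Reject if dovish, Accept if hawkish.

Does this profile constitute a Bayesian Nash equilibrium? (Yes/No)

A profile is a BNE iff every type of every player is best-responding given beliefs about the other side.
Country A plays Hard stance: E[Hard stance] = 2/3·(13) + 1/3·(1) = 9; E[Soft stance] = 13/3. Best-responding. ✓
Country B (domestic pressure dovish), facing Hard stance: Accept gives 4, Counter gives -6, Reject gives 9. Proposed Reject is best. ✓
Country B (domestic pressure hawkish), facing Hard stance: Accept gives 9, Counter gives 1, Reject gives 1. Proposed Accept is best. ✓

Yes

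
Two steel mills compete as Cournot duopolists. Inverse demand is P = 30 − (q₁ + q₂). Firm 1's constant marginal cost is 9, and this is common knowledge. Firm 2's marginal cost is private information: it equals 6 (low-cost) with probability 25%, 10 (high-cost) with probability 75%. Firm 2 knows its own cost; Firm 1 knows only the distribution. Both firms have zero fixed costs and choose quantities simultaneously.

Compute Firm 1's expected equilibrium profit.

Each type of Firm 2 best-responds to q₁; Firm 1 best-responds to the expected q₂ over Firm 2's types.
Firm 2 with cost c maximizes (30 − (q₁+q₂) − c)·q₂, giving q₂(c) = (30 − c − q₁)/2.
E[c₂] = 0.25·6 + 0.75·10 = 9
Firm 1's FOC against E[q₂] yields q₁ = (30 − 2·9 + E[c₂])/3 = (30 − 18 + 9)/3 = 7.
E[P] = 30 − (q₁ + E[q₂]) = 16; Firm 1's expected profit = (E[P] − 9)·q₁ = (16 − 9)·7 = 49.

49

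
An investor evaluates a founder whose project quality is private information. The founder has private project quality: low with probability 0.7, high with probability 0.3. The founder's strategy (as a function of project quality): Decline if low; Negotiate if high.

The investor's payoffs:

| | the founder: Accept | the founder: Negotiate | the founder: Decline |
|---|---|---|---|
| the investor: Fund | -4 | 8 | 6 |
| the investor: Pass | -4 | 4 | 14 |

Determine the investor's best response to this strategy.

Pass

E[Fund] = 0.7·(6) + 0.3·(8) = 6.6
E[Pass] = 0.7·(14) + 0.3·(4) = 11
Best response: Pass (11 is the largest).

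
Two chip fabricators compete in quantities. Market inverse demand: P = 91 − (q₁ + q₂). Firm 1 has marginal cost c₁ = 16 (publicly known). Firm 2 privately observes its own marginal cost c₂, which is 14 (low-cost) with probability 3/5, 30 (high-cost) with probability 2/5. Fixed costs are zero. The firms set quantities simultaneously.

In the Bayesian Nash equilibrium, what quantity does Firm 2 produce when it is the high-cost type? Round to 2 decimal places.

17.27

Each type of Firm 2 best-responds to q₁; Firm 1 best-responds to the expected q₂ over Firm 2's types.
Firm 2 with cost c maximizes (91 − (q₁+q₂) − c)·q₂, giving q₂(c) = (91 − c − q₁)/2.
E[c₂] = 3/5·14 + 2/5·30 = 20.4
Firm 1's FOC against E[q₂] yields q₁ = (91 − 2·16 + E[c₂])/3 = (91 − 32 + 20.4)/3 = 26.4667.
q₂(high-cost) = (91 − 30 − 26.4667)/2 = 17.2667.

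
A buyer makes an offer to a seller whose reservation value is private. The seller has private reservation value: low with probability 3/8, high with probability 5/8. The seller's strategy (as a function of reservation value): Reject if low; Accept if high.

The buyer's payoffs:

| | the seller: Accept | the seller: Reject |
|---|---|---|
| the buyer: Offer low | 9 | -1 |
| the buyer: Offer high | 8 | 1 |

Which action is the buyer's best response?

Compute the buyer's expected payoff for each action, taking the expectation over the seller's type.
E[Offer low] = 3/8·(-1) + 5/8·(9) = 21/4
E[Offer high] = 3/8·(1) + 5/8·(8) = 43/8
Best response: Offer high (43/8 is the largest).

Offer high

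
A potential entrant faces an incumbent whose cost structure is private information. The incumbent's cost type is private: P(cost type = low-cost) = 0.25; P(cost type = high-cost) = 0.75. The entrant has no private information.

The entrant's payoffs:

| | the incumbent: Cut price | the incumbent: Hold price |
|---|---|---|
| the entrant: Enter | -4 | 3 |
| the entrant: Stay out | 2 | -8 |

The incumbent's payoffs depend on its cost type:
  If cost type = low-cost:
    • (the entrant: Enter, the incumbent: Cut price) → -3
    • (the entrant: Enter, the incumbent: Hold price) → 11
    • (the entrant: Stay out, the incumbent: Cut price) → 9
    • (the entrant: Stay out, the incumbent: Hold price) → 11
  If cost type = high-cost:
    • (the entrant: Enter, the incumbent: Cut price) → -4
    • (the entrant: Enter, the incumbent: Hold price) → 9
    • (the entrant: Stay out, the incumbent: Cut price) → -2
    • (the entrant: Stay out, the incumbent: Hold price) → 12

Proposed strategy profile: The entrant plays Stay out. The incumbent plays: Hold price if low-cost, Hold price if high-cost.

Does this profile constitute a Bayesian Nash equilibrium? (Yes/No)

A profile is a BNE iff every type of every player is best-responding given beliefs about the other side.
The entrant plays Stay out: E[Stay out] = 0.25·(-8) + 0.75·(-8) = -8; E[Enter] = 3. Not best-responding. ✗
The incumbent (cost type low-cost), facing Stay out: Cut price gives 9, Hold price gives 11. Proposed Hold price is best. ✓
The incumbent (cost type high-cost), facing Stay out: Cut price gives -2, Hold price gives 12. Proposed Hold price is best. ✓

No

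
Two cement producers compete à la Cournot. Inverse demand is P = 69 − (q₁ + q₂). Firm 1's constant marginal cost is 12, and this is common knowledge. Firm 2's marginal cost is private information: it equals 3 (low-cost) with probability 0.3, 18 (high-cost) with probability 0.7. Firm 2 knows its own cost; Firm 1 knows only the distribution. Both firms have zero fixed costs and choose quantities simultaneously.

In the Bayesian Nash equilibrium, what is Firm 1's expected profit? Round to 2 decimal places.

380.25

Type-c best response for Firm 2: q₂(c) = (69 − c)/2 − q₁/2.
Firm 1 maximizes expected profit; its first-order condition is 69 − 2q₁ − E[q₂] − 12 = 0.
Substituting E[q₂] and solving: E[c₂] = 13.5, so q₁ = (69 − 2·12 + 13.5)/3 = 19.5.
E[P] = 69 − (q₁ + E[q₂]) = 31.5; Firm 1's expected profit = (E[P] − 12)·q₁ = (31.5 − 12)·19.5 = 380.25.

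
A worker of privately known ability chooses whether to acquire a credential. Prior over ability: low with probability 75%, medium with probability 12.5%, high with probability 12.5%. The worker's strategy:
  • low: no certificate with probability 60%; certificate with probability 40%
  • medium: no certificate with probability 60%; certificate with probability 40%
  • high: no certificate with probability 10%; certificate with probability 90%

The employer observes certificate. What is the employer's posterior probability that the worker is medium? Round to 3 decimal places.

P(certificate) = 0.75·0.4 + 0.125·0.4 + 0.125·0.9 = 0.4625
P(medium | certificate) = (0.125·0.4) / 0.4625 = 0.05 / 0.4625 = 0.108108

0.108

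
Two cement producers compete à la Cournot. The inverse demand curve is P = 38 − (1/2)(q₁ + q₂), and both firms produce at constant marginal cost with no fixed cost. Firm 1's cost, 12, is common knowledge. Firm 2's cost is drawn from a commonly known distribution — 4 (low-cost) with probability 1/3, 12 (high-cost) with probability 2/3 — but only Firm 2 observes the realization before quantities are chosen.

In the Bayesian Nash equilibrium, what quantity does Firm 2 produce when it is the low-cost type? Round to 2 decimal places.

Each type of Firm 2 best-responds to q₁; Firm 1 best-responds to the expected q₂ over Firm 2's types.
Firm 2 with cost c maximizes (38 − (1/2)(q₁+q₂) − c)·q₂, giving q₂(c) = (38 − c − (1/2)q₁).
E[c₂] = 1/3·4 + 2/3·12 = 9.33333
Firm 1's FOC against E[q₂] yields q₁ = (38 − 2·12 + E[c₂])/(3/2) = (38 − 24 + 9.33333)/(3/2) = 15.5556.
q₂(low-cost) = (38 − 4 − (1/2)·15.5556) = 26.2222.

26.22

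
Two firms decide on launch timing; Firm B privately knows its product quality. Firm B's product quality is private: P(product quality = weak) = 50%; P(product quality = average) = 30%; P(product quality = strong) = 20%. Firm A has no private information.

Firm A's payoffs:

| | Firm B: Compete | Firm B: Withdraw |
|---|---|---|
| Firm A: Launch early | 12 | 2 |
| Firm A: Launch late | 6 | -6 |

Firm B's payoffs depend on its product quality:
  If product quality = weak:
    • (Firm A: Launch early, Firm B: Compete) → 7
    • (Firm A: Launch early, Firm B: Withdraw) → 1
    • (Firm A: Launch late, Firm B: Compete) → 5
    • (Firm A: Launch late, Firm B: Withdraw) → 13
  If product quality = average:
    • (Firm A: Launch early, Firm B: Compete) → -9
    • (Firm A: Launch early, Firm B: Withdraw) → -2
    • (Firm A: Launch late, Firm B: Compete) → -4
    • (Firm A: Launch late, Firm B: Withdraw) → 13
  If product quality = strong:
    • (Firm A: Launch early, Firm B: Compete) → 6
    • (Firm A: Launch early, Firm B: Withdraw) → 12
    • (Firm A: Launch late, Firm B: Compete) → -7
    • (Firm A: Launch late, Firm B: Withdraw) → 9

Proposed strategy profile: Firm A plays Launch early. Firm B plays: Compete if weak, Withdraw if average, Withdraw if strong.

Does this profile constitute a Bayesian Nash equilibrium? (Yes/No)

Yes

A profile is a BNE iff every type of every player is best-responding given beliefs about the other side.
Firm A plays Launch early: E[Launch early] = 0.5·(12) + 0.3·(2) + 0.2·(2) = 7; E[Launch late] = 0. Best-responding. ✓
Firm B (product quality weak), facing Launch early: Compete gives 7, Withdraw gives 1. Proposed Compete is best. ✓
Firm B (product quality average), facing Launch early: Compete gives -9, Withdraw gives -2. Proposed Withdraw is best. ✓
Firm B (product quality strong), facing Launch early: Compete gives 6, Withdraw gives 12. Proposed Withdraw is best. ✓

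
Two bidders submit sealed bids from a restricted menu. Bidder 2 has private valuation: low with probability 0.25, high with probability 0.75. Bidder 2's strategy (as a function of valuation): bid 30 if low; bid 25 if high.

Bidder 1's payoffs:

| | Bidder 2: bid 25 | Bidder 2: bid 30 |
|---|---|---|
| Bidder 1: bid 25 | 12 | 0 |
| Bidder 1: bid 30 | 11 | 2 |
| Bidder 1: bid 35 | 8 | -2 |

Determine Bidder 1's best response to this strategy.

E[bid 25] = 0.25·(0) + 0.75·(12) = 9
E[bid 30] = 0.25·(2) + 0.75·(11) = 8.75
E[bid 35] = 0.25·(-2) + 0.75·(8) = 5.5
Best response: bid 25 (9 is the largest).

bid 25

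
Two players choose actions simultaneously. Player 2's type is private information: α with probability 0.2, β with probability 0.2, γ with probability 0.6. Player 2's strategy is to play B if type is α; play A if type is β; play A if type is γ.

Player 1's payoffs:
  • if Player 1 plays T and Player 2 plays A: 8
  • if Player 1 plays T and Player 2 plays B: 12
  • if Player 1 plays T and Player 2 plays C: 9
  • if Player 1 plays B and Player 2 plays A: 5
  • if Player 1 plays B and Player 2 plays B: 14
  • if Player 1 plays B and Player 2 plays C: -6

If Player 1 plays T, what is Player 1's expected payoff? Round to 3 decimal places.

Take the expectation over Player 2's type, weighting each type's action by its prior probability.
E[T] = 0.2·12 + 0.2·8 + 0.6·8 = 2.4 + 1.6 + 4.8 = 8.8

8.800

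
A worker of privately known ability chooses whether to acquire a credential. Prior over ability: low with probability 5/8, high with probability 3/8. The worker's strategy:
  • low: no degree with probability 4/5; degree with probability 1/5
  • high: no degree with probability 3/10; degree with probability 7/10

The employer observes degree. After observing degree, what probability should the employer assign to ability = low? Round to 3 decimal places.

Apply Bayes' rule using the sender's strategy as the likelihood.
P(degree) = (5/8)·(1/5) + (3/8)·(7/10) = 31/80
P(low | degree) = ((5/8)·(1/5)) / (31/80) = (1/8) / (31/80) = 10/31

0.323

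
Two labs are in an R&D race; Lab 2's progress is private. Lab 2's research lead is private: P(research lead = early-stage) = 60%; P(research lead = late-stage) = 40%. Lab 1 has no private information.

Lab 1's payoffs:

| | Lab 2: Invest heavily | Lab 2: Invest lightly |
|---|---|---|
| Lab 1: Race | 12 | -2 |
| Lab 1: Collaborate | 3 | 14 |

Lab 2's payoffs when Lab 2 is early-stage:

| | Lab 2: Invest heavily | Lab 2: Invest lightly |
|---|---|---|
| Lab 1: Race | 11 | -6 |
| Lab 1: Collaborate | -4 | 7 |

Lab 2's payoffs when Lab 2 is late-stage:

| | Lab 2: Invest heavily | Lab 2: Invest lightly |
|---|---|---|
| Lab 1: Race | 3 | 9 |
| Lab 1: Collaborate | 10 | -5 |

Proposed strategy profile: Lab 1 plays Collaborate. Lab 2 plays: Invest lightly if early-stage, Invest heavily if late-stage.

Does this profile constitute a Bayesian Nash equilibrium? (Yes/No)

Lab 1 plays Collaborate: E[Collaborate] = 0.6·(14) + 0.4·(3) = 9.6; E[Race] = 3.6. Best-responding. ✓
Lab 2 (research lead early-stage), facing Collaborate: Invest heavily gives -4, Invest lightly gives 7. Proposed Invest lightly is best. ✓
Lab 2 (research lead late-stage), facing Collaborate: Invest heavily gives 10, Invest lightly gives -5. Proposed Invest heavily is best. ✓

Yes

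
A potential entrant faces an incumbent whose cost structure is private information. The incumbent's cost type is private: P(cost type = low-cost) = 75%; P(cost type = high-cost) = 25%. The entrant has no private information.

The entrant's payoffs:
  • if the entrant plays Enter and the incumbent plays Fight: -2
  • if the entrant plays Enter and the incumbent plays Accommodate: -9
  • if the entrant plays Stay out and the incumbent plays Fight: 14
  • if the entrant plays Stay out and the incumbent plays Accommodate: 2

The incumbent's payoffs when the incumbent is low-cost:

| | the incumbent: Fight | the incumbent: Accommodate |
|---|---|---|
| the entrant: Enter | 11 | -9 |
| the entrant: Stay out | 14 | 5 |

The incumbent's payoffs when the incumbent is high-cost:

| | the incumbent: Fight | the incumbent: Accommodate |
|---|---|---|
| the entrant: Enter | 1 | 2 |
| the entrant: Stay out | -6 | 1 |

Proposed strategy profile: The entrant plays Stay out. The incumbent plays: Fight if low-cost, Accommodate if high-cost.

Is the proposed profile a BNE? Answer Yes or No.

Yes

A profile is a BNE iff every type of every player is best-responding given beliefs about the other side.
The entrant plays Stay out: E[Stay out] = 0.75·(14) + 0.25·(2) = 11; E[Enter] = -3.75. Best-responding. ✓
The incumbent (cost type low-cost), facing Stay out: Fight gives 14, Accommodate gives 5. Proposed Fight is best. ✓
The incumbent (cost type high-cost), facing Stay out: Fight gives -6, Accommodate gives 1. Proposed Accommodate is best. ✓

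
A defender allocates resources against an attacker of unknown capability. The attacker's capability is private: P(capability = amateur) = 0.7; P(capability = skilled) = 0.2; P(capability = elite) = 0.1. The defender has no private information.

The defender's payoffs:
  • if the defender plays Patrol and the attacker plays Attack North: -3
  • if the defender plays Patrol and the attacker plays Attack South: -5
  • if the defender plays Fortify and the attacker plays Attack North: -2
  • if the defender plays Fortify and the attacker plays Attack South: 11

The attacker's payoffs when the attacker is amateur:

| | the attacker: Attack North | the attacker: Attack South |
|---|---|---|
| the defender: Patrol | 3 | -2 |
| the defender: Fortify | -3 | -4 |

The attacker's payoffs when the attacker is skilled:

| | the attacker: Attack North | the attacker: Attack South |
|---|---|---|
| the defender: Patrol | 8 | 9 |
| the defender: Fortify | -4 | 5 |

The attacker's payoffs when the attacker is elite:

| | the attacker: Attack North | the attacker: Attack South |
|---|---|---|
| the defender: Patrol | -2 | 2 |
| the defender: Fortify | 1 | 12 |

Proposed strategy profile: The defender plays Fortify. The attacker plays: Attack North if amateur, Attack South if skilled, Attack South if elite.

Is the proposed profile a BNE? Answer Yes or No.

Yes

The defender plays Fortify: E[Fortify] = 0.7·(-2) + 0.2·(11) + 0.1·(11) = 1.9; E[Patrol] = -3.6. Best-responding. ✓
The attacker (capability amateur), facing Fortify: Attack North gives -3, Attack South gives -4. Proposed Attack North is best. ✓
The attacker (capability skilled), facing Fortify: Attack North gives -4, Attack South gives 5. Proposed Attack South is best. ✓
The attacker (capability elite), facing Fortify: Attack North gives 1, Attack South gives 12. Proposed Attack South is best. ✓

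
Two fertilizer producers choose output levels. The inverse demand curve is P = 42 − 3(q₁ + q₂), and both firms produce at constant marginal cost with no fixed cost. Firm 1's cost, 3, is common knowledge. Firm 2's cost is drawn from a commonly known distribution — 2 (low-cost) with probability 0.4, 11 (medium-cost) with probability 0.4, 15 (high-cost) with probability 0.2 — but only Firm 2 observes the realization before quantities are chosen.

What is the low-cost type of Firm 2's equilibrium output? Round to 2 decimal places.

4.21

Firm 2 with cost c maximizes (42 − 3(q₁+q₂) − c)·q₂, giving q₂(c) = (42 − c − 3q₁)/6.
E[c₂] = 0.4·2 + 0.4·11 + 0.2·15 = 8.2
Firm 1's FOC against E[q₂] yields q₁ = (42 − 2·3 + E[c₂])/9 = (42 − 6 + 8.2)/9 = 4.91111.
q₂(low-cost) = (42 − 2 − 3·4.91111)/6 = 4.21111.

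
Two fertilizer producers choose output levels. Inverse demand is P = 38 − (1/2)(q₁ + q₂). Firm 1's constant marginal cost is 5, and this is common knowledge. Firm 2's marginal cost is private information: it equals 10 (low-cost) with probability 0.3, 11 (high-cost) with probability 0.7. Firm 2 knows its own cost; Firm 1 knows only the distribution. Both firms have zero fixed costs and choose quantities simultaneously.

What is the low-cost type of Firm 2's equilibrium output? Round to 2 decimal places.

15.10

Type-c best response for Firm 2: q₂(c) = (38 − c) − q₁/2.
Firm 1 maximizes expected profit; its first-order condition is 38 − q₁ − (1/2)E[q₂] − 5 = 0.
Substituting E[q₂] and solving: E[c₂] = 10.7, so q₁ = (38 − 2·5 + 10.7)/(3/2) = 25.8.
q₂(low-cost) = (38 − 10 − (1/2)·25.8) = 15.1.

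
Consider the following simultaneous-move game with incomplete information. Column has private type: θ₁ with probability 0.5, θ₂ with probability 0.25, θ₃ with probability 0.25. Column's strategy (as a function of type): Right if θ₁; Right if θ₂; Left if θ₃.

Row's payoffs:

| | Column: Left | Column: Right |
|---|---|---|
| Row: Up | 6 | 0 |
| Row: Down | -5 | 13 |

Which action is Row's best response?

E[Up] = 0.5·(0) + 0.25·(0) + 0.25·(6) = 1.5
E[Down] = 0.5·(13) + 0.25·(13) + 0.25·(-5) = 8.5
Best response: Down (8.5 is the largest).

Down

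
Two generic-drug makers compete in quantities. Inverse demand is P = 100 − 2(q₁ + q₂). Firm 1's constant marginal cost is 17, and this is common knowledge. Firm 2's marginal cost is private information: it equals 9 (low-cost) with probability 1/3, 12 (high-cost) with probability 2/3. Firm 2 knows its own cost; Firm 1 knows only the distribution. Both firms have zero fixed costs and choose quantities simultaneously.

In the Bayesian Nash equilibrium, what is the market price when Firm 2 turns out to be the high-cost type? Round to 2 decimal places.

43.17

Type-c best response for Firm 2: q₂(c) = (100 − c)/4 − q₁/2.
Firm 1 maximizes expected profit; its first-order condition is 100 − 4q₁ − 2E[q₂] − 17 = 0.
Substituting E[q₂] and solving: E[c₂] = 11, so q₁ = (100 − 2·17 + 11)/6 = 12.8333.
q₂(high-cost) = 15.5833, so P = 100 − 2·(12.8333 + 15.5833) = 43.1667.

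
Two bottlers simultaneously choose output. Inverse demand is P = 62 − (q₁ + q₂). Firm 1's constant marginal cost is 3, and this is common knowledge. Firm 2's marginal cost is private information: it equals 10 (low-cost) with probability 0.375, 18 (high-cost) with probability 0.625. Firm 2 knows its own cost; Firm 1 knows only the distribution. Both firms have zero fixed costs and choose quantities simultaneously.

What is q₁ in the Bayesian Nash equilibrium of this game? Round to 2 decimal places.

23.67

Firm 2 with cost c maximizes (62 − (q₁+q₂) − c)·q₂, giving q₂(c) = (62 − c − q₁)/2.
E[c₂] = 0.375·10 + 0.625·18 = 15
Firm 1's FOC against E[q₂] yields q₁ = (62 − 2·3 + E[c₂])/3 = (62 − 6 + 15)/3 = 23.6667.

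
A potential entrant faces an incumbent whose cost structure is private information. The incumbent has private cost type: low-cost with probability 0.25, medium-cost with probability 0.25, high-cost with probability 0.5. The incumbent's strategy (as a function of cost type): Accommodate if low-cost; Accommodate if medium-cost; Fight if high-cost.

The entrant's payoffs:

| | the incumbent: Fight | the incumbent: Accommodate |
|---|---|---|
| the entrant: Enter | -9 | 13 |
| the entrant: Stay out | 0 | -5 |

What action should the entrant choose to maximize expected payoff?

Enter

Compute the entrant's expected payoff for each action, taking the expectation over the incumbent's type.
E[Enter] = 0.25·(13) + 0.25·(13) + 0.5·(-9) = 2
E[Stay out] = 0.25·(-5) + 0.25·(-5) + 0.5·(0) = -2.5
Best response: Enter (2 is the largest).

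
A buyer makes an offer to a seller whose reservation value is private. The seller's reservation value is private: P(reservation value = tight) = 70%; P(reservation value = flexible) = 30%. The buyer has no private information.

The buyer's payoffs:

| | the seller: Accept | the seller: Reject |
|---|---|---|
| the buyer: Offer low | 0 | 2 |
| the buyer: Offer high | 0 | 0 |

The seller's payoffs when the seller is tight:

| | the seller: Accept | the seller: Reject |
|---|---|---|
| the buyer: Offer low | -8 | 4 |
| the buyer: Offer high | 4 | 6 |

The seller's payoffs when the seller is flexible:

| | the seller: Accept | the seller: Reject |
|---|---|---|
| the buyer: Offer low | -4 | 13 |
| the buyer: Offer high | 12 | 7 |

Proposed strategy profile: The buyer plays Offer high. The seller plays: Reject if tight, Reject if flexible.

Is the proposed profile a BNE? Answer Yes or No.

A profile is a BNE iff every type of every player is best-responding given beliefs about the other side.
The buyer plays Offer high: E[Offer high] = 0.7·(0) + 0.3·(0) = 0; E[Offer low] = 2. Not best-responding. ✗
The seller (reservation value tight), facing Offer high: Accept gives 4, Reject gives 6. Proposed Reject is best. ✓
The seller (reservation value flexible), facing Offer high: Accept gives 12, Reject gives 7. Proposed Reject is not best — profitable deviation exists. ✗

No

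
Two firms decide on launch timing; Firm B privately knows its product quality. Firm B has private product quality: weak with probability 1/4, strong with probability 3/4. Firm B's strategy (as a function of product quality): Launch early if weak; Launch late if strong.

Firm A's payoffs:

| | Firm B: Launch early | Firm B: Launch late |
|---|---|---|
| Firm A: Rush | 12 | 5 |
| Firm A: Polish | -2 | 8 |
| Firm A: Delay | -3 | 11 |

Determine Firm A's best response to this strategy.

Compute Firm A's expected payoff for each action, taking the expectation over Firm B's type.
E[Rush] = 1/4·(12) + 3/4·(5) = 27/4
E[Polish] = 1/4·(-2) + 3/4·(8) = 11/2
E[Delay] = 1/4·(-3) + 3/4·(11) = 15/2
Best response: Delay (15/2 is the largest).

Delay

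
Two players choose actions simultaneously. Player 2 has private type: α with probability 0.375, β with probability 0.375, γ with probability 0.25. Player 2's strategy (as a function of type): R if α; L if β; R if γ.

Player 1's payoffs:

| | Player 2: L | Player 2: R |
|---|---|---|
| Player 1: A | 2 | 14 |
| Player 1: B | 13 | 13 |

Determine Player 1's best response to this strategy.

B

E[A] = 0.375·(14) + 0.375·(2) + 0.25·(14) = 9.5
E[B] = 0.375·(13) + 0.375·(13) + 0.25·(13) = 13
Best response: B (13 is the largest).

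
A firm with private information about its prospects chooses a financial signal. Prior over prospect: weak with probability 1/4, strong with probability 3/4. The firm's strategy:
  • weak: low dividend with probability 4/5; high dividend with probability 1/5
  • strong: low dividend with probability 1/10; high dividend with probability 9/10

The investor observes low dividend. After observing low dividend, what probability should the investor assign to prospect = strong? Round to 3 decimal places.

0.273

Apply Bayes' rule using the sender's strategy as the likelihood.
P(low dividend) = (1/4)·(4/5) + (3/4)·(1/10) = 11/40
P(strong | low dividend) = ((3/4)·(1/10)) / (11/40) = (3/40) / (11/40) = 3/11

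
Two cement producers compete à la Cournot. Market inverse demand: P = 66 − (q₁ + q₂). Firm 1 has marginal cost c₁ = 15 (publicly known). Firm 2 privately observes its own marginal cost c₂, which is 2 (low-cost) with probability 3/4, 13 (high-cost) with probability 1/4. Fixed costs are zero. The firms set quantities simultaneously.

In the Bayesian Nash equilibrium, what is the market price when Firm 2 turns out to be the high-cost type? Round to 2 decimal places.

Firm 2 with cost c maximizes (66 − (q₁+q₂) − c)·q₂, giving q₂(c) = (66 − c − q₁)/2.
E[c₂] = 3/4·2 + 1/4·13 = 4.75
Firm 1's FOC against E[q₂] yields q₁ = (66 − 2·15 + E[c₂])/3 = (66 − 30 + 4.75)/3 = 13.5833.
q₂(high-cost) = 19.7083, so P = 66 − (13.5833 + 19.7083) = 32.7083.

32.71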